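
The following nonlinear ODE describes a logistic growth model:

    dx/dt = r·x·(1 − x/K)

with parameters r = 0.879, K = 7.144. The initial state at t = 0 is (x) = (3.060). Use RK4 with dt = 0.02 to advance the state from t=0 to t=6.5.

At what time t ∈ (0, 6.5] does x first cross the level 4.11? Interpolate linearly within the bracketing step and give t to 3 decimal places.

t=0.000: state=(3.060)
step 1 (dt=0.02): k1=(1.538), k2=(1.540), k3=(1.540), k4=(1.541); state += dt/6·(k1+2k2+2k3+k4)
t=0.020: state=(3.091)
t=0.040: state=(3.122)
t=0.060: state=(3.153)
continuing one RK4 step at a time; state shown every 25 steps (Δt=0.5):
t=0.500: state=(3.841)
t=0.660: state=(4.089)
next step: t=0.680: state=(4.120) — x has crossed 4.11
linear interpolation between t=0.660 (4.08893) and t=0.680 (4.11963) → t≈0.674

t = 0.674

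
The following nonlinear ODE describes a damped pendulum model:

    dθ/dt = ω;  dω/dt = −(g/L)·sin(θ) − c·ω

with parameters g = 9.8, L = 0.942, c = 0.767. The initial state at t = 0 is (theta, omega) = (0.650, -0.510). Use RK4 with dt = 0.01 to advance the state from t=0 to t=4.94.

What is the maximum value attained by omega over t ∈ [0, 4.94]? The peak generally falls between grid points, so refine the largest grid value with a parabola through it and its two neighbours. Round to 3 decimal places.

t=0.000: state=(0.650, -0.510)
step 1 (dt=0.01): k1=(-0.510, -5.905), k2=(-0.540, -5.861), k3=(-0.539, -5.860), k4=(-0.569, -5.815); state += dt/6·(k1+2k2+2k3+k4)
t=0.010: state=(0.645, -0.569)
t=0.020: state=(0.639, -0.626)
t=0.030: state=(0.632, -0.683)
continuing one RK4 step at a time; state shown every 20 steps (Δt=0.2):
t=0.200: state=(0.444, -1.461)
t=0.400: state=(0.108, -1.779)
t=0.600: state=(-0.220, -1.398)
t=0.800: state=(-0.420, -0.563)
t=1.000: state=(-0.440, 0.349)
t=1.200: state=(-0.298, 1.011)
t=1.400: state=(-0.067, 1.217)
t=1.600: state=(0.156, 0.943)
t=1.800: state=(0.290, 0.361)
t=2.000: state=(0.298, -0.269)
t=2.200: state=(0.195, -0.712)
t=2.400: state=(0.035, -0.831)
t=2.600: state=(-0.116, -0.625)
t=2.800: state=(-0.202, -0.217)
t=3.000: state=(-0.201, 0.213)
t=3.200: state=(-0.126, 0.504)
t=3.400: state=(-0.015, 0.567)
t=3.600: state=(0.086, 0.410)
t=3.800: state=(0.140, 0.123)
t=4.000: state=(0.135, -0.169)
t=4.200: state=(0.080, -0.356)
t=4.400: state=(0.003, -0.385)
t=4.600: state=(-0.064, -0.266)
t=4.800: state=(-0.098, -0.065)
t=4.940: state=(-0.097, 0.078)
largest grid value and its neighbours: omega(1.370)=1.21842, omega(1.380)=1.21916, omega(1.390)=1.21864
parabola through these three points peaks at t≈1.381 with omega≈1.21917

max omega = 1.219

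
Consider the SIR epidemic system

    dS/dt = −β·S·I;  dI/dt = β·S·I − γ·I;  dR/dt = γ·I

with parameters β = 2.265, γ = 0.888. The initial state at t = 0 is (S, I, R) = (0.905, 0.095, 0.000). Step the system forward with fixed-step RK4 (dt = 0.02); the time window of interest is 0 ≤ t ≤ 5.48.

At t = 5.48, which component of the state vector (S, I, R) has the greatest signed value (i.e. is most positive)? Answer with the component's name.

t=0.000: state=(0.905, 0.095, 0.000)
step 1 (dt=0.02): k1=(-0.195, 0.110, 0.084), k2=(-0.197, 0.111, 0.085), k3=(-0.197, 0.111, 0.085), k4=(-0.198, 0.112, 0.086); state += dt/6·(k1+2k2+2k3+k4)
t=0.020: state=(0.901, 0.097, 0.002)
t=0.040: state=(0.897, 0.099, 0.003)
t=0.060: state=(0.893, 0.102, 0.005)
continuing one RK4 step at a time; state shown every 10 steps (Δt=0.2):
t=0.200: state=(0.862, 0.119, 0.019)
t=0.400: state=(0.812, 0.145, 0.042)
t=0.600: state=(0.756, 0.174, 0.071)
t=0.800: state=(0.694, 0.202, 0.104)
t=1.000: state=(0.630, 0.228, 0.142)
t=1.200: state=(0.565, 0.250, 0.185)
t=1.400: state=(0.502, 0.267, 0.231)
t=1.600: state=(0.444, 0.277, 0.279)
t=1.800: state=(0.391, 0.280, 0.329)
t=2.000: state=(0.345, 0.277, 0.378)
t=2.200: state=(0.305, 0.269, 0.427)
t=2.400: state=(0.271, 0.256, 0.473)
t=2.600: state=(0.242, 0.241, 0.518)
t=2.800: state=(0.218, 0.224, 0.559)
t=3.000: state=(0.197, 0.206, 0.597)
t=3.200: state=(0.181, 0.188, 0.632)
t=3.400: state=(0.167, 0.170, 0.664)
t=3.600: state=(0.155, 0.153, 0.692)
t=3.800: state=(0.145, 0.137, 0.718)
t=4.000: state=(0.137, 0.122, 0.741)
t=4.200: state=(0.130, 0.109, 0.761)
t=4.400: state=(0.124, 0.096, 0.780)
t=4.600: state=(0.119, 0.085, 0.796)
t=4.800: state=(0.115, 0.075, 0.810)
t=5.000: state=(0.111, 0.066, 0.823)
t=5.200: state=(0.108, 0.058, 0.834)
t=5.400: state=(0.105, 0.051, 0.843)
t=5.480: state=(0.104, 0.049, 0.847)
compare at T: S=0.104, I=0.049, R=0.847

largest component: R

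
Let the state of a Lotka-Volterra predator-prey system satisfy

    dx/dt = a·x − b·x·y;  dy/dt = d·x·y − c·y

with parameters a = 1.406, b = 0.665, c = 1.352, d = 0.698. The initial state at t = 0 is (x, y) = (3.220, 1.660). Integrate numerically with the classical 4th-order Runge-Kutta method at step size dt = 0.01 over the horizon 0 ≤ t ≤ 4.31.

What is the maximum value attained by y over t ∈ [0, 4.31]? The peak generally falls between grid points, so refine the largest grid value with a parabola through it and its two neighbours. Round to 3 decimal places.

t=0.000: state=(3.220, 1.660)
step 1 (dt=0.01): k1=(0.973, 1.487), k2=(0.958, 1.499), k3=(0.958, 1.499), k4=(0.943, 1.511); state += dt/6·(k1+2k2+2k3+k4)
t=0.010: state=(3.230, 1.675)
t=0.020: state=(3.239, 1.690)
t=0.030: state=(3.248, 1.706)
continuing one RK4 step at a time; state shown every 20 steps (Δt=0.2):
t=0.200: state=(3.346, 2.007)
t=0.400: state=(3.301, 2.441)
t=0.600: state=(3.063, 2.910)
t=0.800: state=(2.678, 3.319)
t=1.000: state=(2.239, 3.570)
t=1.200: state=(1.835, 3.617)
t=1.400: state=(1.513, 3.483)
t=1.600: state=(1.282, 3.227)
t=1.800: state=(1.128, 2.912)
t=2.000: state=(1.037, 2.583)
t=2.200: state=(0.996, 2.270)
t=2.400: state=(0.994, 1.989)
t=2.600: state=(1.027, 1.747)
t=2.800: state=(1.094, 1.546)
t=3.000: state=(1.193, 1.383)
t=3.200: state=(1.326, 1.258)
t=3.400: state=(1.496, 1.168)
t=3.600: state=(1.703, 1.114)
t=3.800: state=(1.949, 1.096)
t=4.000: state=(2.229, 1.120)
t=4.200: state=(2.534, 1.191)
t=4.310: state=(2.705, 1.255)
largest grid value and its neighbours: y(1.140)=3.62420, y(1.150)=3.62426, y(1.160)=3.62382
parabola through these three points peaks at t≈1.146 with y≈3.62430

max y = 3.624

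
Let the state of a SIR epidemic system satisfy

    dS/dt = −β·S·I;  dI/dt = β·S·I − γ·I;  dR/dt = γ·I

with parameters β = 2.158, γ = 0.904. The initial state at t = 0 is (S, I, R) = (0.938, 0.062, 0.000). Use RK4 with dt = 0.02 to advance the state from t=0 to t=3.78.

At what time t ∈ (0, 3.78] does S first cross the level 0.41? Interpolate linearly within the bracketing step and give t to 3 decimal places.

t = 2.294

t=0.000: state=(0.938, 0.062, 0.000)
step 1 (dt=0.02): k1=(-0.126, 0.069, 0.056), k2=(-0.127, 0.070, 0.057), k3=(-0.127, 0.070, 0.057), k4=(-0.128, 0.071, 0.057); state += dt/6·(k1+2k2+2k3+k4)
t=0.020: state=(0.935, 0.063, 0.001)
t=0.040: state=(0.933, 0.065, 0.002)
t=0.060: state=(0.930, 0.066, 0.003)
continuing one RK4 step at a time; state shown every 10 steps (Δt=0.2):
t=0.200: state=(0.910, 0.077, 0.013)
t=0.400: state=(0.877, 0.095, 0.028)
t=0.600: state=(0.839, 0.114, 0.047)
t=0.800: state=(0.795, 0.136, 0.070)
t=1.000: state=(0.746, 0.158, 0.096)
t=1.200: state=(0.693, 0.180, 0.127)
t=1.400: state=(0.638, 0.200, 0.161)
t=1.600: state=(0.583, 0.218, 0.199)
t=1.800: state=(0.529, 0.231, 0.240)
t=2.000: state=(0.478, 0.240, 0.282)
t=2.200: state=(0.431, 0.243, 0.326)
t=2.280: state=(0.413, 0.243, 0.344)
next step: t=2.300: state=(0.409, 0.243, 0.348) — S has crossed 0.41
linear interpolation between t=2.280 (0.41308) and t=2.300 (0.40876) → t≈2.294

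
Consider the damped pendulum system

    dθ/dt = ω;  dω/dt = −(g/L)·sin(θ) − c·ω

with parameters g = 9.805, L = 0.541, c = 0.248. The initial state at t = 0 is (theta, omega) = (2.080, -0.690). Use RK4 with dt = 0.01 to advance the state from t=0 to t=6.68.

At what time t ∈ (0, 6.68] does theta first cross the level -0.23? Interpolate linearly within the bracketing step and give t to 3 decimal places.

t=0.000: state=(2.080, -0.690)
step 1 (dt=0.01): k1=(-0.690, -15.653), k2=(-0.768, -15.664), k3=(-0.768, -15.668), k4=(-0.847, -15.682); state += dt/6·(k1+2k2+2k3+k4)
t=0.010: state=(2.072, -0.847)
t=0.020: state=(2.063, -1.004)
t=0.030: state=(2.052, -1.161)
continuing one RK4 step at a time; state shown every 25 steps (Δt=0.25):
t=0.250: state=(1.400, -4.818)
t=0.500: state=(-0.182, -6.905)
next step: t=0.510: state=(-0.251, -6.849) — theta has crossed -0.23
linear interpolation between t=0.500 (-0.18242) and t=0.510 (-0.25119) → t≈0.507

t = 0.507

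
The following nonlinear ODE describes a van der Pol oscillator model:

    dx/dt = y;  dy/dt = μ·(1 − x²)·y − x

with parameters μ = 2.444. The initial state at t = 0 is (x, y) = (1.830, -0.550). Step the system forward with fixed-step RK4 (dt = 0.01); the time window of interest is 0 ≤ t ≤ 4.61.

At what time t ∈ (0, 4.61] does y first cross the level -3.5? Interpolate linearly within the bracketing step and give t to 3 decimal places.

t=0.000: state=(1.830, -0.550)
step 1 (dt=0.01): k1=(-0.550, 1.327), k2=(-0.543, 1.279), k3=(-0.544, 1.280), k4=(-0.537, 1.233); state += dt/6·(k1+2k2+2k3+k4)
t=0.010: state=(1.825, -0.537)
t=0.020: state=(1.819, -0.525)
t=0.030: state=(1.814, -0.514)
continuing one RK4 step at a time; state shown every 20 steps (Δt=0.2):
t=0.200: state=(1.737, -0.411)
t=0.400: state=(1.658, -0.388)
t=0.600: state=(1.580, -0.401)
t=0.800: state=(1.497, -0.431)
t=1.000: state=(1.406, -0.477)
t=1.200: state=(1.305, -0.540)
t=1.400: state=(1.188, -0.632)
t=1.600: state=(1.049, -0.770)
t=1.800: state=(0.875, -0.993)
t=2.000: state=(0.641, -1.387)
t=2.200: state=(0.297, -2.130)
t=2.400: state=(-0.251, -3.445)
next step: t=2.410: state=(-0.286, -3.521) — y has crossed -3.5
linear interpolation between t=2.400 (-3.44504) and t=2.410 (-3.52133) → t≈2.407

t = 2.407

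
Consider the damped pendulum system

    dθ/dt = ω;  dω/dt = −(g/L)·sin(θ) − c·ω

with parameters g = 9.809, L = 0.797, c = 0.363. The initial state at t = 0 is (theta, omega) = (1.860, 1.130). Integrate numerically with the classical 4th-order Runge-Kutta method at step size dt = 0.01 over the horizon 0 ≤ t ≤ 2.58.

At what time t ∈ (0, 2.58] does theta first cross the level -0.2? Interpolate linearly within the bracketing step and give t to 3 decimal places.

t=0.000: state=(1.860, 1.130)
step 1 (dt=0.01): k1=(1.130, -12.206), k2=(1.069, -12.164), k3=(1.069, -12.165), k4=(1.008, -12.124); state += dt/6·(k1+2k2+2k3+k4)
t=0.010: state=(1.871, 1.008)
t=0.020: state=(1.880, 0.888)
t=0.030: state=(1.888, 0.767)
continuing one RK4 step at a time; state shown every 10 steps (Δt=0.1):
t=0.100: state=(1.913, -0.055)
t=0.200: state=(1.850, -1.200)
t=0.300: state=(1.673, -2.340)
t=0.400: state=(1.383, -3.461)
t=0.500: state=(0.985, -4.453)
t=0.600: state=(0.503, -5.108)
t=0.700: state=(-0.018, -5.213)
t=0.730: state=(-0.173, -5.121)
next step: t=0.740: state=(-0.224, -5.078) — theta has crossed -0.2
linear interpolation between t=0.730 (-0.17298) and t=0.740 (-0.22398) → t≈0.735

t = 0.735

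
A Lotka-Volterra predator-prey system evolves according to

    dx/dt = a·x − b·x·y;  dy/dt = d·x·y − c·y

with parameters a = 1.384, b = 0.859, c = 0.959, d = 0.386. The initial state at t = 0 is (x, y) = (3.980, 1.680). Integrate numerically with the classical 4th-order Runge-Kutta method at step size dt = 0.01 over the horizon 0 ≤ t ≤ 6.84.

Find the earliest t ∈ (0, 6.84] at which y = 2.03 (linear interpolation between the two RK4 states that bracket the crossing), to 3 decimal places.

t = 0.354

t=0.000: state=(3.980, 1.680)
step 1 (dt=0.01): k1=(-0.235, 0.970), k2=(-0.252, 0.972), k3=(-0.252, 0.972), k4=(-0.268, 0.974); state += dt/6·(k1+2k2+2k3+k4)
t=0.010: state=(3.977, 1.690)
t=0.020: state=(3.975, 1.699)
t=0.030: state=(3.971, 1.709)
continuing one RK4 step at a time; state shown every 25 steps (Δt=0.25):
t=0.250: state=(3.819, 1.929)
t=0.350: state=(3.700, 2.026)
next step: t=0.360: state=(3.687, 2.036) — y has crossed 2.03
linear interpolation between t=0.350 (2.02640) and t=0.360 (2.03588) → t≈0.354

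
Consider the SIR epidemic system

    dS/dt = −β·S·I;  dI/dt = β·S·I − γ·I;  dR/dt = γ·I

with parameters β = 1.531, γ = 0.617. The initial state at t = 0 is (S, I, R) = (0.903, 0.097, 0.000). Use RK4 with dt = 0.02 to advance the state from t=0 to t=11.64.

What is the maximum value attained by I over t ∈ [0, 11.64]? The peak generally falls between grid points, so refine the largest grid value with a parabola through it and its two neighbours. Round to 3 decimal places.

t=0.000: state=(0.903, 0.097, 0.000)
step 1 (dt=0.02): k1=(-0.134, 0.074, 0.060), k2=(-0.135, 0.075, 0.060), k3=(-0.135, 0.075, 0.060), k4=(-0.136, 0.075, 0.061); state += dt/6·(k1+2k2+2k3+k4)
t=0.020: state=(0.900, 0.098, 0.001)
t=0.040: state=(0.898, 0.100, 0.002)
t=0.060: state=(0.895, 0.102, 0.004)
continuing one RK4 step at a time; state shown every 25 steps (Δt=0.5):
t=0.500: state=(0.826, 0.138, 0.036)
t=1.000: state=(0.730, 0.184, 0.086)
t=1.500: state=(0.623, 0.227, 0.150)
t=2.000: state=(0.517, 0.258, 0.225)
t=2.500: state=(0.421, 0.271, 0.307)
t=3.000: state=(0.343, 0.267, 0.391)
t=3.500: state=(0.281, 0.249, 0.470)
t=4.000: state=(0.235, 0.222, 0.543)
t=4.500: state=(0.200, 0.193, 0.607)
t=5.000: state=(0.175, 0.163, 0.662)
t=5.500: state=(0.156, 0.136, 0.708)
t=6.000: state=(0.142, 0.112, 0.746)
t=6.500: state=(0.131, 0.091, 0.778)
t=7.000: state=(0.123, 0.074, 0.803)
t=7.500: state=(0.117, 0.060, 0.823)
t=8.000: state=(0.112, 0.048, 0.840)
t=8.500: state=(0.109, 0.038, 0.853)
t=9.000: state=(0.106, 0.030, 0.864)
t=9.500: state=(0.104, 0.024, 0.872)
t=10.000: state=(0.102, 0.019, 0.879)
t=10.500: state=(0.101, 0.015, 0.884)
t=11.000: state=(0.100, 0.012, 0.888)
t=11.500: state=(0.099, 0.010, 0.892)
t=11.640: state=(0.099, 0.009, 0.892)
largest grid value and its neighbours: I(2.580)=0.27183, I(2.600)=0.27186, I(2.620)=0.27186
parabola through these three points peaks at t≈2.608 with I≈0.27186

max I = 0.272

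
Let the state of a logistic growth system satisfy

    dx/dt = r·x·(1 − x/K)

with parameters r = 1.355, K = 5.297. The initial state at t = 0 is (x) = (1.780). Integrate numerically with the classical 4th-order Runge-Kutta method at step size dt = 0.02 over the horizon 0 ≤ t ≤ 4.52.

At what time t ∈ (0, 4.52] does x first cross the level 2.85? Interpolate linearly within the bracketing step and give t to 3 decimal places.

t = 0.615

t=0.000: state=(1.780)
step 1 (dt=0.02): k1=(1.601), k2=(1.608), k3=(1.608), k4=(1.615); state += dt/6·(k1+2k2+2k3+k4)
t=0.020: state=(1.812)
t=0.040: state=(1.845)
t=0.060: state=(1.877)
continuing one RK4 step at a time; state shown every 10 steps (Δt=0.2):
t=0.200: state=(2.113)
t=0.400: state=(2.465)
t=0.600: state=(2.823)
next step: t=0.620: state=(2.859) — x has crossed 2.85
linear interpolation between t=0.600 (2.82305) and t=0.620 (2.85875) → t≈0.615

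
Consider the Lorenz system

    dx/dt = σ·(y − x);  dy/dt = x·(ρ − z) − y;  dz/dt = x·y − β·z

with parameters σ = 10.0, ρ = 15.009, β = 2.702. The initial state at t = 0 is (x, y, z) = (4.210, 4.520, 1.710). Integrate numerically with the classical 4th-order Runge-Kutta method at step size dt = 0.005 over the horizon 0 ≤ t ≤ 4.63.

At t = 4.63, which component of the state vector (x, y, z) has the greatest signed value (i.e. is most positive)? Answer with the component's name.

largest component: z

t=0.000: state=(4.210, 4.520, 1.710)
step 1 (dt=0.005): k1=(3.100, 51.469, 14.409), k2=(4.309, 51.291, 14.889), k3=(4.275, 51.327, 14.898), k4=(5.453, 51.181, 15.390); state += dt/6·(k1+2k2+2k3+k4)
t=0.005: state=(4.231, 4.777, 1.784)
t=0.010: state=(4.264, 5.032, 1.864)
t=0.015: state=(4.308, 5.287, 1.949)
continuing one RK4 step at a time; state shown every 40 steps (Δt=0.2):
t=0.200: state=(10.331, 14.022, 12.768)
t=0.400: state=(6.991, 1.663, 21.141)
t=0.600: state=(0.833, -0.182, 12.417)
t=0.800: state=(0.153, 0.133, 7.232)
t=1.000: state=(0.295, 0.455, 4.222)
t=1.200: state=(0.980, 1.608, 2.557)
t=1.400: state=(3.649, 6.039, 2.821)
t=1.600: state=(10.671, 13.644, 14.642)
t=1.800: state=(6.237, 1.372, 20.198)
t=2.000: state=(0.960, 0.163, 11.905)
t=2.200: state=(0.603, 0.777, 6.979)
t=2.400: state=(1.510, 2.346, 4.309)
t=2.600: state=(4.830, 7.607, 4.932)
t=2.800: state=(10.840, 11.727, 17.871)
t=3.000: state=(4.968, 1.292, 18.184)
t=3.200: state=(1.438, 1.077, 10.931)
t=3.400: state=(1.921, 2.679, 6.807)
t=3.600: state=(4.894, 7.289, 6.581)
t=3.800: state=(9.957, 10.940, 16.649)
t=4.000: state=(5.690, 2.516, 18.043)
t=4.200: state=(2.385, 2.060, 11.510)
t=4.400: state=(3.255, 4.381, 8.002)
t=4.600: state=(6.951, 9.319, 10.329)
t=4.630: state=(7.652, 9.923, 11.557)
compare at T: x=7.652, y=9.923, z=11.557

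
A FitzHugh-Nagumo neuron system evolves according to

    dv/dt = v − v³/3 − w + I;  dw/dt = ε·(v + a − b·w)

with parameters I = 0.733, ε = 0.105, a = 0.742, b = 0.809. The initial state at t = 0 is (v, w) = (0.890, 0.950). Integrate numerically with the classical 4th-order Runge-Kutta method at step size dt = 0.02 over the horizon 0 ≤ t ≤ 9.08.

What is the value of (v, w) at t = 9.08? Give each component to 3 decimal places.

t=0.000: state=(0.890, 0.950)
step 1 (dt=0.02): k1=(0.438, 0.091), k2=(0.438, 0.091), k3=(0.438, 0.091), k4=(0.438, 0.091); state += dt/6·(k1+2k2+2k3+k4)
t=0.020: state=(0.899, 0.952)
t=0.040: state=(0.908, 0.954)
t=0.060: state=(0.916, 0.956)
continuing one RK4 step at a time; state shown every 25 steps (Δt=0.5):
t=0.500: state=(1.101, 1.000)
t=1.000: state=(1.266, 1.058)
t=1.500: state=(1.364, 1.120)
t=2.000: state=(1.403, 1.183)
t=2.500: state=(1.403, 1.244)
t=3.000: state=(1.379, 1.302)
t=3.500: state=(1.341, 1.356)
t=4.000: state=(1.294, 1.405)
t=4.500: state=(1.241, 1.450)
t=5.000: state=(1.181, 1.490)
t=5.500: state=(1.115, 1.526)
t=6.000: state=(1.041, 1.556)
t=6.500: state=(0.956, 1.580)
t=7.000: state=(0.856, 1.600)
t=7.500: state=(0.733, 1.612)
t=8.000: state=(0.573, 1.617)
t=8.500: state=(0.347, 1.612)
t=9.000: state=(0.004, 1.593)
t=9.080: state=(-0.067, 1.588)

(v, w) = (-0.067, 1.588)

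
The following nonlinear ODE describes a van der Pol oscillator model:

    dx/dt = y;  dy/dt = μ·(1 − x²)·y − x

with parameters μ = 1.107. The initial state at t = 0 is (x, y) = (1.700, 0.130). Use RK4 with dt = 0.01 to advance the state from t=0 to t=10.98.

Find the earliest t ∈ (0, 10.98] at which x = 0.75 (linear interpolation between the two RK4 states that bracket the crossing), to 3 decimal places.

t=0.000: state=(1.700, 0.130)
step 1 (dt=0.01): k1=(0.130, -1.972), k2=(0.120, -1.952), k3=(0.120, -1.952), k4=(0.110, -1.933); state += dt/6·(k1+2k2+2k3+k4)
t=0.010: state=(1.701, 0.110)
t=0.020: state=(1.702, 0.091)
t=0.030: state=(1.703, 0.073)
continuing one RK4 step at a time; state shown every 50 steps (Δt=0.5):
t=0.500: state=(1.585, -0.488)
t=1.000: state=(1.255, -0.830)
t=1.480: state=(0.755, -1.304)
next step: t=1.490: state=(0.742, -1.318) — x has crossed 0.75
linear interpolation between t=1.480 (0.75510) and t=1.490 (0.74199) → t≈1.484

t = 1.484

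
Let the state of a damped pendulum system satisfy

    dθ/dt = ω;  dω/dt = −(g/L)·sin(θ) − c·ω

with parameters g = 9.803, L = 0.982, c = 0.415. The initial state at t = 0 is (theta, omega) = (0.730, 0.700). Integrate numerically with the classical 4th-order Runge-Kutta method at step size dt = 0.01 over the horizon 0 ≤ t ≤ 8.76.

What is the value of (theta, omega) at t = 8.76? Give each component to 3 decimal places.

t=0.000: state=(0.730, 0.700)
step 1 (dt=0.01): k1=(0.700, -6.948), k2=(0.665, -6.959), k3=(0.665, -6.958), k4=(0.630, -6.968); state += dt/6·(k1+2k2+2k3+k4)
t=0.010: state=(0.737, 0.630)
t=0.020: state=(0.743, 0.561)
t=0.030: state=(0.748, 0.491)
continuing one RK4 step at a time; state shown every 50 steps (Δt=0.5):
t=0.500: state=(0.294, -2.031)
t=1.000: state=(-0.567, -0.741)
t=1.500: state=(-0.272, 1.609)
t=2.000: state=(0.446, 0.688)
t=2.500: state=(0.236, -1.285)
t=3.000: state=(-0.355, -0.599)
t=3.500: state=(-0.199, 1.034)
t=4.000: state=(0.285, 0.505)
t=4.500: state=(0.164, -0.836)
t=5.000: state=(-0.230, -0.417)
t=5.500: state=(-0.134, 0.679)
t=6.000: state=(0.187, 0.340)
t=6.500: state=(0.109, -0.552)
t=7.000: state=(-0.152, -0.275)
t=7.500: state=(-0.088, 0.450)
t=8.000: state=(0.124, 0.221)
t=8.500: state=(0.070, -0.367)
t=8.760: state=(-0.032, -0.375)

(theta, omega) = (-0.032, -0.375)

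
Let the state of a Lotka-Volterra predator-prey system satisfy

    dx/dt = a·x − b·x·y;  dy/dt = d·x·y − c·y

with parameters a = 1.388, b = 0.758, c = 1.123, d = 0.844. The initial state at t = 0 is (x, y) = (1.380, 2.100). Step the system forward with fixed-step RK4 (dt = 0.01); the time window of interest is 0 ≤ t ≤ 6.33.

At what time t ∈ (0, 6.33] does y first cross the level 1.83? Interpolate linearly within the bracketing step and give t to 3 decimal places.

t = 1.443

t=0.000: state=(1.380, 2.100)
step 1 (dt=0.01): k1=(-0.281, 0.088), k2=(-0.281, 0.085), k3=(-0.281, 0.085), k4=(-0.282, 0.083); state += dt/6·(k1+2k2+2k3+k4)
t=0.010: state=(1.377, 2.101)
t=0.020: state=(1.374, 2.102)
t=0.030: state=(1.372, 2.102)
continuing one RK4 step at a time; state shown every 25 steps (Δt=0.25):
t=0.250: state=(1.310, 2.106)
t=0.500: state=(1.246, 2.083)
t=0.750: state=(1.193, 2.034)
t=1.000: state=(1.155, 1.967)
t=1.250: state=(1.134, 1.891)
t=1.440: state=(1.129, 1.831)
next step: t=1.450: state=(1.129, 1.828) — y has crossed 1.83
linear interpolation between t=1.440 (1.83098) and t=1.450 (1.82786) → t≈1.443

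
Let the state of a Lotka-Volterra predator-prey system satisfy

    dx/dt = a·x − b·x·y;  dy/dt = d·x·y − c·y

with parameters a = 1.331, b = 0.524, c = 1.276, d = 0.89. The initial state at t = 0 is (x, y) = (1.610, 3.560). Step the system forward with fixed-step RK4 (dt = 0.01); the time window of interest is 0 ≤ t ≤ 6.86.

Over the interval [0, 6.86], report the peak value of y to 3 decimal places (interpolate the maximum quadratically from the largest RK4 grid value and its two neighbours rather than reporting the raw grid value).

t=0.000: state=(1.610, 3.560)
step 1 (dt=0.01): k1=(-0.860, 0.559), k2=(-0.860, 0.545), k3=(-0.860, 0.545), k4=(-0.860, 0.532); state += dt/6·(k1+2k2+2k3+k4)
t=0.010: state=(1.601, 3.565)
t=0.020: state=(1.593, 3.571)
t=0.030: state=(1.584, 3.576)
continuing one RK4 step at a time; state shown every 25 steps (Δt=0.25):
t=0.250: state=(1.401, 3.616)
t=0.500: state=(1.223, 3.517)
t=0.750: state=(1.090, 3.303)
t=1.000: state=(1.004, 3.028)
t=1.250: state=(0.960, 2.737)
t=1.500: state=(0.953, 2.459)
t=1.750: state=(0.979, 2.215)
t=2.000: state=(1.036, 2.013)
t=2.250: state=(1.121, 1.859)
t=2.500: state=(1.235, 1.756)
t=2.750: state=(1.374, 1.705)
t=3.000: state=(1.533, 1.712)
t=3.250: state=(1.702, 1.784)
t=3.500: state=(1.863, 1.928)
t=3.750: state=(1.991, 2.154)
t=4.000: state=(2.054, 2.459)
t=4.250: state=(2.028, 2.820)
t=4.500: state=(1.909, 3.182)
t=4.750: state=(1.720, 3.466)
t=5.000: state=(1.507, 3.608)
t=5.250: state=(1.310, 3.586)
t=5.500: state=(1.153, 3.425)
t=5.750: state=(1.043, 3.176)
t=6.000: state=(0.978, 2.888)
t=6.250: state=(0.952, 2.600)
t=6.500: state=(0.961, 2.337)
t=6.750: state=(1.003, 2.112)
t=6.860: state=(1.030, 2.027)
largest grid value and its neighbours: y(0.200)=3.61815, y(0.210)=3.61826, y(0.220)=3.61810
parabola through these three points peaks at t≈0.209 with y≈3.61826

max y = 3.618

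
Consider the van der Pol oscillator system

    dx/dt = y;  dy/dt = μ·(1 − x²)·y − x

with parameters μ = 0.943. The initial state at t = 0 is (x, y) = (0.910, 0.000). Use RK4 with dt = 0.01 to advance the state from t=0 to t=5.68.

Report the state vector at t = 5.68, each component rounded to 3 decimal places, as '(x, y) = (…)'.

t=0.000: state=(0.910, 0.000)
step 1 (dt=0.01): k1=(0.000, -0.910), k2=(-0.005, -0.911), k3=(-0.005, -0.911), k4=(-0.009, -0.911); state += dt/6·(k1+2k2+2k3+k4)
t=0.010: state=(0.910, -0.009)
t=0.020: state=(0.910, -0.018)
t=0.030: state=(0.910, -0.027)
continuing one RK4 step at a time; state shown every 20 steps (Δt=0.2):
t=0.200: state=(0.892, -0.184)
t=0.400: state=(0.836, -0.371)
t=0.600: state=(0.743, -0.562)
t=0.800: state=(0.611, -0.766)
t=1.000: state=(0.435, -0.991)
t=1.200: state=(0.212, -1.244)
t=1.400: state=(-0.064, -1.517)
t=1.600: state=(-0.393, -1.763)
t=1.800: state=(-0.760, -1.876)
t=2.000: state=(-1.125, -1.721)
t=2.200: state=(-1.429, -1.281)
t=2.400: state=(-1.629, -0.720)
t=2.600: state=(-1.722, -0.226)
t=2.800: state=(-1.729, 0.134)
t=3.000: state=(-1.676, 0.380)
t=3.200: state=(-1.581, 0.559)
t=3.400: state=(-1.454, 0.707)
t=3.600: state=(-1.299, 0.851)
t=3.800: state=(-1.113, 1.013)
t=4.000: state=(-0.891, 1.212)
t=4.200: state=(-0.624, 1.470)
t=4.400: state=(-0.298, 1.803)
t=4.600: state=(0.101, 2.192)
t=4.800: state=(0.574, 2.512)
t=5.000: state=(1.083, 2.486)
t=5.200: state=(1.531, 1.916)
t=5.400: state=(1.830, 1.062)
t=5.600: state=(1.966, 0.345)
t=5.680: state=(1.985, 0.135)

(x, y) = (1.985, 0.135)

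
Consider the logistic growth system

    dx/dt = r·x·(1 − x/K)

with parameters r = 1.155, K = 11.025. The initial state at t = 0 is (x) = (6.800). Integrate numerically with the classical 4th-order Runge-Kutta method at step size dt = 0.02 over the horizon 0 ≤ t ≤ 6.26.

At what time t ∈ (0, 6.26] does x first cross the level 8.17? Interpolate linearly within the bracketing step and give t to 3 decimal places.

t=0.000: state=(6.800)
step 1 (dt=0.02): k1=(3.010), k2=(3.002), k3=(3.002), k4=(2.993); state += dt/6·(k1+2k2+2k3+k4)
t=0.020: state=(6.860)
t=0.040: state=(6.920)
t=0.060: state=(6.979)
t=0.480: state=(8.125)
next step: t=0.500: state=(8.174) — x has crossed 8.17
linear interpolation between t=0.480 (8.12515) and t=0.500 (8.17424) → t≈0.498

t = 0.498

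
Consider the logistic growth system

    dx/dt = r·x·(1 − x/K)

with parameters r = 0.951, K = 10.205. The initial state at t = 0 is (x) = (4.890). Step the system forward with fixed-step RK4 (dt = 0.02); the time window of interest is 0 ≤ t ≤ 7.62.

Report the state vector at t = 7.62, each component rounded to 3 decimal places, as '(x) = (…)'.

(x) = (10.197)

t=0.000: state=(4.890)
step 1 (dt=0.02): k1=(2.422), k2=(2.423), k3=(2.423), k4=(2.424); state += dt/6·(k1+2k2+2k3+k4)
t=0.020: state=(4.938)
t=0.040: state=(4.987)
t=0.060: state=(5.035)
continuing one RK4 step at a time; state shown every 25 steps (Δt=0.5):
t=0.500: state=(6.090)
t=1.000: state=(7.187)
t=1.500: state=(8.093)
t=2.000: state=(8.780)
t=2.500: state=(9.270)
t=3.000: state=(9.603)
t=3.500: state=(9.822)
t=4.000: state=(9.964)
t=4.500: state=(10.054)
t=5.000: state=(10.110)
t=5.500: state=(10.146)
t=6.000: state=(10.168)
t=6.500: state=(10.182)
t=7.000: state=(10.191)
t=7.500: state=(10.196)
t=7.620: state=(10.197)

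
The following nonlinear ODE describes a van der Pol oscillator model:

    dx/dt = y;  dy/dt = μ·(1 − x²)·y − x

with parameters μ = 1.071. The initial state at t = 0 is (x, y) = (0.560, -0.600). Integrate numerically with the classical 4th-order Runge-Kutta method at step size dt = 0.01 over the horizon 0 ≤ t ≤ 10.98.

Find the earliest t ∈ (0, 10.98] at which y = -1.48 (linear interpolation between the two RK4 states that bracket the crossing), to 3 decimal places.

t=0.000: state=(0.560, -0.600)
step 1 (dt=0.01): k1=(-0.600, -1.001), k2=(-0.605, -1.004), k3=(-0.605, -1.004), k4=(-0.610, -1.007); state += dt/6·(k1+2k2+2k3+k4)
t=0.010: state=(0.554, -0.610)
t=0.020: state=(0.548, -0.620)
t=0.030: state=(0.542, -0.630)
continuing one RK4 step at a time; state shown every 50 steps (Δt=0.5):
t=0.500: state=(0.120, -1.191)
t=0.700: state=(-0.146, -1.473)
next step: t=0.710: state=(-0.161, -1.487) — y has crossed -1.48
linear interpolation between t=0.700 (-1.47307) and t=0.710 (-1.48701) → t≈0.705

t = 0.705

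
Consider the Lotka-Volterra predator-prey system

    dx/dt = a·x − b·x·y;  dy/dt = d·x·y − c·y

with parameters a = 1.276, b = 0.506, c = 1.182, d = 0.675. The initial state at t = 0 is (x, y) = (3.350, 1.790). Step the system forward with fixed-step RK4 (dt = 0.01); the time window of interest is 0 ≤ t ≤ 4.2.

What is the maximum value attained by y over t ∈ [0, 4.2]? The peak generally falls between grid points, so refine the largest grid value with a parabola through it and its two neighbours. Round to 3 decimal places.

max y = 4.996

t=0.000: state=(3.350, 1.790)
step 1 (dt=0.01): k1=(1.240, 1.932), k2=(1.226, 1.950), k3=(1.226, 1.950), k4=(1.212, 1.968); state += dt/6·(k1+2k2+2k3+k4)
t=0.010: state=(3.362, 1.809)
t=0.020: state=(3.374, 1.829)
t=0.030: state=(3.386, 1.850)
continuing one RK4 step at a time; state shown every 20 steps (Δt=0.2):
t=0.200: state=(3.529, 2.252)
t=0.400: state=(3.519, 2.868)
t=0.600: state=(3.278, 3.592)
t=0.800: state=(2.836, 4.292)
t=1.000: state=(2.306, 4.795)
t=1.200: state=(1.809, 4.993)
t=1.400: state=(1.413, 4.893)
t=1.600: state=(1.127, 4.580)
t=1.800: state=(0.935, 4.152)
t=2.000: state=(0.812, 3.686)
t=2.200: state=(0.738, 3.229)
t=2.400: state=(0.702, 2.809)
t=2.600: state=(0.696, 2.436)
t=2.800: state=(0.713, 2.114)
t=3.000: state=(0.754, 1.843)
t=3.200: state=(0.817, 1.617)
t=3.400: state=(0.904, 1.434)
t=3.600: state=(1.017, 1.288)
t=3.800: state=(1.159, 1.177)
t=4.000: state=(1.334, 1.100)
t=4.200: state=(1.545, 1.054)
largest grid value and its neighbours: y(1.220)=4.99568, y(1.230)=4.99575, y(1.240)=4.99509
parabola through these three points peaks at t≈1.226 with y≈4.99581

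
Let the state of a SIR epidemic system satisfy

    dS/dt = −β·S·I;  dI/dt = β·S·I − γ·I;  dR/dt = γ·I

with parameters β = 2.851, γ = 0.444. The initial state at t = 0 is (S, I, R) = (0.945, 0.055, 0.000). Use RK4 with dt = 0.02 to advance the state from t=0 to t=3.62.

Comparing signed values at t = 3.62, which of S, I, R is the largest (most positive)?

largest component: R

t=0.000: state=(0.945, 0.055, 0.000)
step 1 (dt=0.02): k1=(-0.148, 0.124, 0.024), k2=(-0.151, 0.126, 0.025), k3=(-0.151, 0.126, 0.025), k4=(-0.154, 0.129, 0.026); state += dt/6·(k1+2k2+2k3+k4)
t=0.020: state=(0.942, 0.058, 0.000)
t=0.040: state=(0.939, 0.060, 0.001)
t=0.060: state=(0.936, 0.063, 0.002)
continuing one RK4 step at a time; state shown every 10 steps (Δt=0.2):
t=0.200: state=(0.908, 0.085, 0.006)
t=0.400: state=(0.855, 0.129, 0.016)
t=0.600: state=(0.781, 0.189, 0.030)
t=0.800: state=(0.687, 0.263, 0.050)
t=1.000: state=(0.578, 0.345, 0.077)
t=1.200: state=(0.464, 0.425, 0.111)
t=1.400: state=(0.357, 0.491, 0.152)
t=1.600: state=(0.266, 0.537, 0.197)
t=1.800: state=(0.194, 0.559, 0.246)
t=2.000: state=(0.141, 0.563, 0.296)
t=2.200: state=(0.103, 0.552, 0.346)
t=2.400: state=(0.075, 0.531, 0.394)
t=2.600: state=(0.056, 0.504, 0.440)
t=2.800: state=(0.042, 0.474, 0.483)
t=3.000: state=(0.033, 0.443, 0.524)
t=3.200: state=(0.026, 0.412, 0.562)
t=3.400: state=(0.020, 0.382, 0.597)
t=3.600: state=(0.017, 0.353, 0.630)
t=3.620: state=(0.016, 0.351, 0.633)
compare at T: S=0.016, I=0.351, R=0.633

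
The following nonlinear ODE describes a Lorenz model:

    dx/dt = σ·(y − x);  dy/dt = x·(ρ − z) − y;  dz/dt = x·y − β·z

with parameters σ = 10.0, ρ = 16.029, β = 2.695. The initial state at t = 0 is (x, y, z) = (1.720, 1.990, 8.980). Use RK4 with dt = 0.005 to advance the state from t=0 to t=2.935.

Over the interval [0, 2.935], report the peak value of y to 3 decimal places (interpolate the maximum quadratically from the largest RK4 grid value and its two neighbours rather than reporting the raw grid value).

max y = 11.965

t=0.000: state=(1.720, 1.990, 8.980)
step 1 (dt=0.005): k1=(2.700, 10.134, -20.778), k2=(2.886, 10.246, -20.581), k3=(2.884, 10.248, -20.581), k4=(3.068, 10.363, -20.383); state += dt/6·(k1+2k2+2k3+k4)
t=0.005: state=(1.734, 2.041, 8.877)
t=0.010: state=(1.751, 2.094, 8.776)
t=0.015: state=(1.769, 2.147, 8.677)
continuing one RK4 step at a time; state shown every 20 steps (Δt=0.1):
t=0.100: state=(2.339, 3.307, 7.321)
t=0.200: state=(3.722, 5.573, 6.765)
t=0.300: state=(6.115, 9.030, 8.352)
t=0.400: state=(9.165, 11.898, 13.730)
t=0.500: state=(10.332, 9.445, 20.340)
t=0.600: state=(7.692, 4.019, 20.867)
t=0.700: state=(4.370, 1.780, 17.308)
t=0.800: state=(2.666, 1.756, 13.709)
t=0.900: state=(2.323, 2.455, 10.907)
t=1.000: state=(2.833, 3.709, 9.012)
t=1.100: state=(4.103, 5.795, 8.320)
t=1.200: state=(6.231, 8.744, 9.689)
t=1.300: state=(8.755, 10.925, 14.145)
t=1.400: state=(9.663, 8.981, 19.357)
t=1.500: state=(7.612, 4.695, 19.991)
t=1.600: state=(4.873, 2.644, 17.131)
t=1.700: state=(3.372, 2.564, 13.955)
t=1.800: state=(3.114, 3.339, 11.463)
t=1.900: state=(3.746, 4.770, 9.954)
t=2.000: state=(5.154, 6.936, 9.888)
t=2.100: state=(7.186, 9.321, 12.047)
t=2.200: state=(8.901, 9.858, 16.286)
t=2.300: state=(8.636, 7.172, 19.245)
t=2.400: state=(6.549, 4.244, 18.422)
t=2.500: state=(4.625, 3.224, 15.791)
t=2.600: state=(3.801, 3.518, 13.246)
t=2.700: state=(3.970, 4.555, 11.458)
t=2.800: state=(4.921, 6.218, 10.840)
t=2.900: state=(6.477, 8.205, 11.929)
t=2.935: state=(7.081, 8.782, 12.784)
largest grid value and its neighbours: y(0.410)=11.95865, y(0.415)=11.96450, y(0.420)=11.95334
parabola through these three points peaks at t≈0.414 with y≈11.96470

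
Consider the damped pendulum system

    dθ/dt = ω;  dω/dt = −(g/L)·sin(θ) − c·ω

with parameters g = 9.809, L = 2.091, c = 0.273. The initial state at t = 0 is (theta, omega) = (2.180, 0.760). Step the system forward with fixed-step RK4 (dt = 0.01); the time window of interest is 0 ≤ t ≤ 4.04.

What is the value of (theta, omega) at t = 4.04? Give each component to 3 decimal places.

t=0.000: state=(2.180, 0.760)
step 1 (dt=0.01): k1=(0.760, -4.055), k2=(0.740, -4.039), k3=(0.740, -4.039), k4=(0.720, -4.024); state += dt/6·(k1+2k2+2k3+k4)
t=0.010: state=(2.187, 0.720)
t=0.020: state=(2.194, 0.680)
t=0.030: state=(2.201, 0.640)
continuing one RK4 step at a time; state shown every 20 steps (Δt=0.2):
t=0.200: state=(2.254, -0.002)
t=0.400: state=(2.182, -0.723)
t=0.600: state=(1.963, -1.479)
t=0.800: state=(1.587, -2.287)
t=1.000: state=(1.051, -3.041)
t=1.200: state=(0.391, -3.475)
t=1.400: state=(-0.299, -3.326)
t=1.600: state=(-0.902, -2.631)
t=1.800: state=(-1.334, -1.669)
t=2.000: state=(-1.568, -0.674)
t=2.200: state=(-1.607, 0.274)
t=2.400: state=(-1.461, 1.172)
t=2.600: state=(-1.143, 1.989)
t=2.800: state=(-0.679, 2.603)
t=3.000: state=(-0.129, 2.820)
t=3.200: state=(0.415, 2.535)
t=3.400: state=(0.858, 1.852)
t=3.600: state=(1.143, 0.980)
t=3.800: state=(1.248, 0.074)
t=4.000: state=(1.176, -0.789)
t=4.040: state=(1.141, -0.952)

(theta, omega) = (1.141, -0.952)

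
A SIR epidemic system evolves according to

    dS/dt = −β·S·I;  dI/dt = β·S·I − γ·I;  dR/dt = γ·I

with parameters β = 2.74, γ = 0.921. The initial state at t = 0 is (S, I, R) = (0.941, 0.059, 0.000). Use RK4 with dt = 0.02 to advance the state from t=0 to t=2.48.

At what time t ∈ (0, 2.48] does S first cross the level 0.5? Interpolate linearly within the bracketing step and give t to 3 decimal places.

t=0.000: state=(0.941, 0.059, 0.000)
step 1 (dt=0.02): k1=(-0.152, 0.098, 0.054), k2=(-0.154, 0.099, 0.055), k3=(-0.154, 0.099, 0.055), k4=(-0.157, 0.101, 0.056); state += dt/6·(k1+2k2+2k3+k4)
t=0.020: state=(0.938, 0.061, 0.001)
t=0.040: state=(0.935, 0.063, 0.002)
t=0.060: state=(0.931, 0.065, 0.003)
continuing one RK4 step at a time; state shown every 5 steps (Δt=0.1):
t=0.100: state=(0.925, 0.069, 0.006)
t=0.200: state=(0.906, 0.081, 0.013)
t=0.300: state=(0.884, 0.095, 0.021)
t=0.400: state=(0.860, 0.110, 0.030)
t=0.500: state=(0.832, 0.126, 0.041)
t=0.600: state=(0.802, 0.144, 0.054)
t=0.700: state=(0.769, 0.163, 0.068)
t=0.800: state=(0.733, 0.183, 0.084)
t=0.900: state=(0.696, 0.203, 0.102)
t=1.000: state=(0.656, 0.223, 0.121)
t=1.100: state=(0.616, 0.242, 0.143)
t=1.200: state=(0.575, 0.259, 0.166)
t=1.300: state=(0.534, 0.275, 0.190)
t=1.380: state=(0.502, 0.287, 0.211)
next step: t=1.400: state=(0.494, 0.289, 0.216) — S has crossed 0.5
linear interpolation between t=1.380 (0.50235) and t=1.400 (0.49449) → t≈1.386

t = 1.386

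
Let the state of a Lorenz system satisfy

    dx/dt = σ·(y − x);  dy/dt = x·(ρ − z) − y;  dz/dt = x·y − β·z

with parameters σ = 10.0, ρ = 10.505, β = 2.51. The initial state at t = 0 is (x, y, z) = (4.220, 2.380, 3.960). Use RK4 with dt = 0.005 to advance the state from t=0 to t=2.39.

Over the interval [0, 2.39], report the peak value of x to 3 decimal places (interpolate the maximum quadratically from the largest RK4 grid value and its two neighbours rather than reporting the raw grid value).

t=0.000: state=(4.220, 2.380, 3.960)
step 1 (dt=0.005): k1=(-18.400, 25.240, 0.104), k2=(-17.309, 24.875, 0.257), k3=(-17.345, 24.892, 0.259), k4=(-16.288, 24.542, 0.409); state += dt/6·(k1+2k2+2k3+k4)
t=0.005: state=(4.133, 2.504, 3.961)
t=0.010: state=(4.057, 2.626, 3.964)
t=0.015: state=(3.990, 2.744, 3.968)
continuing one RK4 step at a time; state shown every 20 steps (Δt=0.1):
t=0.100: state=(3.865, 4.507, 4.274)
t=0.200: state=(4.987, 6.442, 5.482)
t=0.300: state=(6.500, 7.908, 8.008)
t=0.400: state=(7.427, 7.699, 11.226)
t=0.500: state=(6.911, 5.685, 13.083)
t=0.600: state=(5.345, 3.659, 12.674)
t=0.700: state=(3.866, 2.681, 11.099)
t=0.800: state=(3.023, 2.507, 9.394)
t=0.900: state=(2.777, 2.773, 7.969)
t=1.000: state=(2.970, 3.345, 6.967)
t=1.100: state=(3.508, 4.200, 6.498)
t=1.200: state=(4.333, 5.272, 6.707)
t=1.300: state=(5.320, 6.303, 7.723)
t=1.400: state=(6.158, 6.771, 9.399)
t=1.500: state=(6.410, 6.267, 11.014)
t=1.600: state=(5.907, 5.110, 11.693)
t=1.700: state=(4.999, 4.073, 11.287)
t=1.800: state=(4.193, 3.547, 10.297)
t=1.900: state=(3.743, 3.491, 9.222)
t=2.000: state=(3.672, 3.771, 8.349)
t=2.100: state=(3.916, 4.293, 7.841)
t=2.200: state=(4.395, 4.959, 7.804)
t=2.300: state=(4.996, 5.602, 8.282)
t=2.390: state=(5.490, 5.951, 9.072)
largest grid value and its neighbours: x(0.410)=7.44595, x(0.415)=7.44953, x(0.420)=7.44904
parabola through these three points peaks at t≈0.417 with x≈7.44982

max x = 7.450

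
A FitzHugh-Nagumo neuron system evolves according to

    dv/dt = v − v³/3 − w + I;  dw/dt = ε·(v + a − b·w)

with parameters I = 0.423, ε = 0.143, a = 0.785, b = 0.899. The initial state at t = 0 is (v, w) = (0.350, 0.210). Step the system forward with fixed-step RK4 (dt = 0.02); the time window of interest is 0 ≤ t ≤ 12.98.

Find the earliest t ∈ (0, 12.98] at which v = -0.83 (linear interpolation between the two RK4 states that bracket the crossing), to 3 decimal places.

t=0.000: state=(0.350, 0.210)
step 1 (dt=0.02): k1=(0.549, 0.135), k2=(0.552, 0.136), k3=(0.552, 0.136), k4=(0.556, 0.137); state += dt/6·(k1+2k2+2k3+k4)
t=0.020: state=(0.361, 0.213)
t=0.040: state=(0.372, 0.215)
t=0.060: state=(0.384, 0.218)
continuing one RK4 step at a time; state shown every 25 steps (Δt=0.5):
t=0.500: state=(0.666, 0.286)
t=1.000: state=(1.029, 0.381)
t=1.500: state=(1.331, 0.495)
t=2.000: state=(1.494, 0.617)
t=2.500: state=(1.539, 0.738)
t=3.000: state=(1.518, 0.853)
t=3.500: state=(1.468, 0.958)
t=4.000: state=(1.401, 1.052)
t=4.500: state=(1.324, 1.135)
t=5.000: state=(1.239, 1.207)
t=5.500: state=(1.144, 1.269)
t=6.000: state=(1.036, 1.320)
t=6.500: state=(0.910, 1.360)
t=7.000: state=(0.754, 1.387)
t=7.500: state=(0.547, 1.401)
t=8.000: state=(0.250, 1.396)
t=8.500: state=(-0.212, 1.366)
t=8.940: state=(-0.809, 1.308)
next step: t=8.960: state=(-0.839, 1.305) — v has crossed -0.83
linear interpolation between t=8.940 (-0.80895) and t=8.960 (-0.83937) → t≈8.954

t = 8.954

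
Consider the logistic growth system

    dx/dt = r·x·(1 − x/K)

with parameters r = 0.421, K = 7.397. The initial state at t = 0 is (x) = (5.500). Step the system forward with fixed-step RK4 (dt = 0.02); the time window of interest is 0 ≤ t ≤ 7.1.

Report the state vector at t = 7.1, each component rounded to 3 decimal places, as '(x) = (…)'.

(x) = (7.271)

t=0.000: state=(5.500)
step 1 (dt=0.02): k1=(0.594), k2=(0.593), k3=(0.593), k4=(0.591); state += dt/6·(k1+2k2+2k3+k4)
t=0.020: state=(5.512)
t=0.040: state=(5.524)
t=0.060: state=(5.535)
continuing one RK4 step at a time; state shown every 25 steps (Δt=0.5):
t=0.500: state=(5.781)
t=1.000: state=(6.031)
t=1.500: state=(6.251)
t=2.000: state=(6.440)
t=2.500: state=(6.602)
t=3.000: state=(6.740)
t=3.500: state=(6.855)
t=4.000: state=(6.952)
t=4.500: state=(7.032)
t=5.000: state=(7.099)
t=5.500: state=(7.153)
t=6.000: state=(7.198)
t=6.500: state=(7.235)
t=7.000: state=(7.265)
t=7.100: state=(7.271)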